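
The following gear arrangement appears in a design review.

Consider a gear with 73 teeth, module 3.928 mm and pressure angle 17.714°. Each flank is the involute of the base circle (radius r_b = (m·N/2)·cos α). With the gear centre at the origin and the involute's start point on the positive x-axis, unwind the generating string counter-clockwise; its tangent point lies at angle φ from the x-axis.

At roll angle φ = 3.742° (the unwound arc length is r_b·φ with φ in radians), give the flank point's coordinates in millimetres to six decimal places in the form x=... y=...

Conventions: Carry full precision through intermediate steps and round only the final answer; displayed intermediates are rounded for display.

single-mesh involute tooth geometry (73T wheel at module 3.928)
pitch radius r_p = m·N/2 = 3.928·73/2 = 143.372000
base radius r_b = r_p·cos α = 143.372000·cos 17.714° = 136.574327
roll angle φ = 3.742° = 0.06531022 rad
x = r_b·(cos φ + φ·sin φ) = 136.865290
y = r_b·(sin φ − φ·cos φ) = 0.012677

x=136.865290 y=0.012677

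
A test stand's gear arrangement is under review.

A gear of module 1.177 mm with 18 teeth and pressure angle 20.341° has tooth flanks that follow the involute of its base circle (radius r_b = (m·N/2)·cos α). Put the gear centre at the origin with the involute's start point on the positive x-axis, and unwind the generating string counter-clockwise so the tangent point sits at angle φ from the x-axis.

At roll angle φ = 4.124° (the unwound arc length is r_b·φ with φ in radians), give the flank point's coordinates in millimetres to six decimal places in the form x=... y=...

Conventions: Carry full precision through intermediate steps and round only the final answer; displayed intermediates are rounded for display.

x=9.958120 y=0.001234

single-mesh involute tooth geometry (18T wheel at module 1.177)
pitch radius r_p = m·N/2 = 1.177·18/2 = 10.593000
base radius r_b = r_p·cos α = 10.593000·cos 20.341° = 9.932425
roll angle φ = 4.124° = 0.07197738 rad
x = r_b·(cos φ + φ·sin φ) = 9.958120
y = r_b·(sin φ − φ·cos φ) = 0.001234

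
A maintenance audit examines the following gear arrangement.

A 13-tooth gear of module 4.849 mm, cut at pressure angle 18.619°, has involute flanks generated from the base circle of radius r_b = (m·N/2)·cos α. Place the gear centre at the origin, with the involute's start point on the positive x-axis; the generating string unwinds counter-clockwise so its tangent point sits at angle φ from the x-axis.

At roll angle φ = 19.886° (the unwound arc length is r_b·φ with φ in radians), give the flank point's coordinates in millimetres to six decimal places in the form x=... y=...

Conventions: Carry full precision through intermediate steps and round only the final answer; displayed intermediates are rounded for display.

x=31.614118 y=0.411275

class = single-mesh tooth geometry [base-circle involute, m = 4.849, 13T]
pitch radius r_p = m·N/2 = 4.849·13/2 = 31.518500
base radius r_b = r_p·cos α = 31.518500·cos 18.619° = 29.868903
roll angle φ = 19.886° = 0.34707618 rad
x = r_b·(cos φ + φ·sin φ) = 31.614118
y = r_b·(sin φ − φ·cos φ) = 0.411275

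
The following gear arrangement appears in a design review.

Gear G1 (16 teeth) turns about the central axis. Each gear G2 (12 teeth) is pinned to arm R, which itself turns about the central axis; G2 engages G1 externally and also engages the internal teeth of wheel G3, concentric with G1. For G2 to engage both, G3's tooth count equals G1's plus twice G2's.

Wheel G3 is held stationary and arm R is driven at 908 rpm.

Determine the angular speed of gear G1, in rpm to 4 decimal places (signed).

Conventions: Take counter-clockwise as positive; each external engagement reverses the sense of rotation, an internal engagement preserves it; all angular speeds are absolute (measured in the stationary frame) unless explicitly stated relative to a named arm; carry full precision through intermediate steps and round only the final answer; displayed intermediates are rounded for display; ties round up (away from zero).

recognized (axles ride arm R): planetary set, 16/12/40 teeth
normalise by the input: solve with ω_arm = 1, then scale by 908 rpm
ring teeth: 16 + 2·12 = 40
16(ω_sun−ω_arm) = −40(ω_ring−ω_arm),  ω_ring = 0, ω_arm = 1
ω_sun = 1 − (40/16)(0−1) = 7/2
scale: ω_sun = 7/2 × 908 rpm = +3178.0000 rpm

+3178.0000 rpm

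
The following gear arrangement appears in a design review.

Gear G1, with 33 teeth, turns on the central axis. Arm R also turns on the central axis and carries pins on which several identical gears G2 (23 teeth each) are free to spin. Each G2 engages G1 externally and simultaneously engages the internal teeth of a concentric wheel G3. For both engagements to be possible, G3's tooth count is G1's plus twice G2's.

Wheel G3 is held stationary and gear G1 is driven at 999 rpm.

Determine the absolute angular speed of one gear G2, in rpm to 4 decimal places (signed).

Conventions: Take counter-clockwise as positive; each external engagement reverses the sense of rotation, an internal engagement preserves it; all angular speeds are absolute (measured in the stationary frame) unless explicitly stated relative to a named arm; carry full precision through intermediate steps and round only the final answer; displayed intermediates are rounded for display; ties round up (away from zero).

planetary set (33T centre, 23T on arm, 79T internal) — Willis relation
normalise by the input: solve with ω_sun = 1, then scale by 999 rpm
ring teeth: 33 + 2·23 = 79
33(ω_sun−ω_arm) = −79(ω_ring−ω_arm),  ω_ring = 0, ω_sun = 1
33(1−ω_arm) = −79(0−ω_arm)  ⇒  112·ω_arm = 33  ⇒  ω_arm = 33/112
sun–planet mesh: 33·(1−33/112) = −23·(ω_p−ω_arm)  ⇒  ω_p−ω_arm = -2607/2576
ω_p = 33/112 − 2607/2576 = -33/46
scale: ω_p = -33/46 × 999 rpm = -716.6739 rpm

-716.6739 rpm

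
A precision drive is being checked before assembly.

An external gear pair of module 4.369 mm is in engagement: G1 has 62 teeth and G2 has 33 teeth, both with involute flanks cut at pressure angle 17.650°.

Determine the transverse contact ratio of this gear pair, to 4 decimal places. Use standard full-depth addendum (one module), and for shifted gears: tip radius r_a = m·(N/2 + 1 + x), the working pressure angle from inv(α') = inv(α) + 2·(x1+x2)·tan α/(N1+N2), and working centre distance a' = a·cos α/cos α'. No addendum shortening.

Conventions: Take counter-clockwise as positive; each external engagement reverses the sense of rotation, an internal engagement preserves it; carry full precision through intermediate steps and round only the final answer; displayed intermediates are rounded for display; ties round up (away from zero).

class = single-mesh tooth geometry [involute pair 62T × 33T, m = 4.369]
base radii: r_b1 = 129.063404, r_b2 = 68.695037
tip radii: r_a1 = 139.808000, r_a2 = 76.457500
no profile shift: α' = α, a' = a
action lengths: √(r_a1²−r_b1²) = 53.748625, √(r_a2²−r_b2²) = 33.566965
base pitch p_b = π·m·cos α = 13.079505
CR = (53.748625 + 33.566965 − 207.527500·sin 17.65000°)/13.079505 = 1.864973
contact ratio ≈ 1.8650

1.8650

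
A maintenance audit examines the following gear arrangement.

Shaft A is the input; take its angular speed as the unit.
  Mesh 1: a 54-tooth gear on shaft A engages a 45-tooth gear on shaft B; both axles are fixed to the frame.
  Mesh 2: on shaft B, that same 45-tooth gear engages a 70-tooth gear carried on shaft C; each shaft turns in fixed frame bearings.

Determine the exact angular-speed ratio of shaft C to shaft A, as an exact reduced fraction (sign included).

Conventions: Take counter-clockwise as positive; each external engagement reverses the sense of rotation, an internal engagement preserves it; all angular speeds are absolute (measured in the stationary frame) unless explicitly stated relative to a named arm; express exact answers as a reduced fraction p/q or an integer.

27/35

class = fixed-axis compound train [2 meshes; 2 ratios multiply, 2 sense flips]
mesh 1 [54T→45T]: running ratio 6/5, sense −
mesh 2 [45T→70T]: running ratio 27/35, sense +
ω_out/ω_in = 27/35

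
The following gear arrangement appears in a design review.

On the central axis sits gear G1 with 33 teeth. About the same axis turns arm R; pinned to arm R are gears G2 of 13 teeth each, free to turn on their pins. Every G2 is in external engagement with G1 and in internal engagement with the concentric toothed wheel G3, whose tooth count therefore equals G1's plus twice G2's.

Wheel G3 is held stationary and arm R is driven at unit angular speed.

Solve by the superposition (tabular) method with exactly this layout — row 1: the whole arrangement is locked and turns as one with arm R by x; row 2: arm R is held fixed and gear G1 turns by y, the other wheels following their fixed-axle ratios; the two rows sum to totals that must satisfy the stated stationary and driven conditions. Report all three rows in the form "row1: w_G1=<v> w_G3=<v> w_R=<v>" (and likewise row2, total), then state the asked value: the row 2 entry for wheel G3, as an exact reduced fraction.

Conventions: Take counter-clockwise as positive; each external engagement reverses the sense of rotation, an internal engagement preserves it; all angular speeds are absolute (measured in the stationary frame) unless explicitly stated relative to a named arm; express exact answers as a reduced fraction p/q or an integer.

recognized (axles ride arm R): planetary set, 33/13/59 teeth
row 1 (train locked, turned with arm): all members turn x
row 2 — arm fixed, fixed-axis ratios: sun y, ring −(33/59)·y, arm 0
boundary: total ω_ring = x − (33/59)·y = 0 and total ω_arm = x = 1  ⇒  y = 59/33, x = 1
row 2 ring = −(33/59)·59/33 = -1
totals (row 1 + row 2): sun 1 + 59/33 = 92/33, ring 1 + (-1) = 0, arm 1 + 0 = 1
asked cell (row2, ring) = -1

row1: w_G1=1 w_G3=1 w_R=1
row2: w_G1=59/33 w_G3=-1 w_R=0
total: w_G1=92/33 w_G3=0 w_R=1
asked value: -1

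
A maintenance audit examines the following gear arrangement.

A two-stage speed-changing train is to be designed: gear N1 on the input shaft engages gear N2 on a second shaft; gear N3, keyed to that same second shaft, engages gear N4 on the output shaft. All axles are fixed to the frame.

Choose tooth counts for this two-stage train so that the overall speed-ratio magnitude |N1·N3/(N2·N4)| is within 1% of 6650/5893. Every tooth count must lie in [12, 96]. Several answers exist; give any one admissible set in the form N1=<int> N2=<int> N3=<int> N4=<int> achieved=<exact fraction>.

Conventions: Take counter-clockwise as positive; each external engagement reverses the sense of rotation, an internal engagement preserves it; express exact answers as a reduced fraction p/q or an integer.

design class (target 6650/5893): fixed-axis compound train
target = 6650/5893 in lowest terms: an exact hit needs N1·N3 = k·6650 and N2·N4 = k·5893 for one integer k, every count in [12, 96]; additionally prefer no 1:1 stage (N1 ≠ N2, N3 ≠ N4)
k = 1: N1·N3 = 6650 = 70·95, N2·N4 = 5893 = 71·83
achieved = 70·95/(71·83) = 6650/5893; |achieved − target| = 0 ≤ 133/11786 ✓

N1=70 N2=71 N3=95 N4=83 achieved=6650/5893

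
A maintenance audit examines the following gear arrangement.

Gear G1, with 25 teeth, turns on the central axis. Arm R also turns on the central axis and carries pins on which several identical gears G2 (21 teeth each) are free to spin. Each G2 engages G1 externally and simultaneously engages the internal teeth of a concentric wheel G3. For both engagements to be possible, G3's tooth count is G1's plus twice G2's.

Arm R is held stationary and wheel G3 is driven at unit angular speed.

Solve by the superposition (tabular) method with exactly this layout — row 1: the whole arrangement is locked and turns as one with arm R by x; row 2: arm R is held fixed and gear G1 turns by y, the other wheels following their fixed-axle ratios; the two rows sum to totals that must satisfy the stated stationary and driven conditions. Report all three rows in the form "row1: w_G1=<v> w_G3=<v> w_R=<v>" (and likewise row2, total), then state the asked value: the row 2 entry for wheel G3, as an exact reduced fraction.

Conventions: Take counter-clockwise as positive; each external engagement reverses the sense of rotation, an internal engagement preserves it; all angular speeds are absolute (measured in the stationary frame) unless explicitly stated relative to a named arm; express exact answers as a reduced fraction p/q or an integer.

row1: w_G1=0 w_G3=0 w_R=0
row2: w_G1=-67/25 w_G3=1 w_R=0
total: w_G1=-67/25 w_G3=1 w_R=0
asked value: 1

topology: planetary set — G1 25T / G2 21T / G3 67T, arm = carrier (Willis)
superposition row 1 [locked train]: every member turns x
row 2 (arm held, sun turns y): ω_ring = −(25/67)·y, ω_arm = 0
boundary: total ω_arm = x = 0 and total ω_ring = x − (25/67)·y = 1  ⇒  y = -67/25, x = 0
row 2 ring = −(25/67)·(-67/25) = 1
totals (row 1 + row 2): sun 0 + (-67/25) = -67/25, ring 0 + 1 = 1, arm 0 + 0 = 0
asked cell (row2, ring) = 1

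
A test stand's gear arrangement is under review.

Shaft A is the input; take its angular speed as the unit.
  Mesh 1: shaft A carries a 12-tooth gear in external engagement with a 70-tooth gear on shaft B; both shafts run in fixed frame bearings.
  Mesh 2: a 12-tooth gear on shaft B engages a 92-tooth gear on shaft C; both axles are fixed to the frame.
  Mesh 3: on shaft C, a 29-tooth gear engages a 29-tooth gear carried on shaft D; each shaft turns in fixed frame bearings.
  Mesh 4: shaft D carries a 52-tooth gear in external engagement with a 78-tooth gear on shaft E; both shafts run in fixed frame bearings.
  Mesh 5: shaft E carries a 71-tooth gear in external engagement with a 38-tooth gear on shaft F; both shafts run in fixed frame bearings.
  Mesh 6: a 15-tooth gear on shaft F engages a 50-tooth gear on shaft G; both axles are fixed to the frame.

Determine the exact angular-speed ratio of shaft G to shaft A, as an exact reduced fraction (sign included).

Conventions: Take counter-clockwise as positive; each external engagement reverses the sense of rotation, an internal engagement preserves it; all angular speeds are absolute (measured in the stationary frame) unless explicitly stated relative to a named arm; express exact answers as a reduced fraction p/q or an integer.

class = fixed-axis compound train [6 meshes; 6 ratios multiply, 6 sense flips]
mesh 1 [12T→70T]: running ratio 6/35, sense −
mesh 2 [12T→92T]: running ratio 18/805, sense +
mesh 3 [29T→29T]: running ratio 18/805, sense −
mesh 4 [52T→78T]: running ratio 12/805, sense +
mesh 5 [71T→38T]: running ratio 426/15295, sense −
mesh 6 [15T→50T]: running ratio 639/76475, sense +
ω_out/ω_in = 639/76475

639/76475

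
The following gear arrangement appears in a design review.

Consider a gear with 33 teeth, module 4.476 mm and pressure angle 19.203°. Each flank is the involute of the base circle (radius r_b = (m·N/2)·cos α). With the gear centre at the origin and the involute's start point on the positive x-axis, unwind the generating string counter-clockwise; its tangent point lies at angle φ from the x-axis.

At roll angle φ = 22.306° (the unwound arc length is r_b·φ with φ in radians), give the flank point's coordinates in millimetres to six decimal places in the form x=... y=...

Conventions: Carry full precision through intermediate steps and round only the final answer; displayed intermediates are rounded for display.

x=74.831528 y=1.351109

recognized (one wheel, involute flank): single-mesh tooth geometry, m = 4.476, N = 33
pitch radius r_p = m·N/2 = 4.476·33/2 = 73.854000
base radius r_b = r_p·cos α = 73.854000·cos 19.203° = 69.744701
roll angle φ = 22.306° = 0.38931314 rad
x = r_b·(cos φ + φ·sin φ) = 74.831528
y = r_b·(sin φ − φ·cos φ) = 1.351109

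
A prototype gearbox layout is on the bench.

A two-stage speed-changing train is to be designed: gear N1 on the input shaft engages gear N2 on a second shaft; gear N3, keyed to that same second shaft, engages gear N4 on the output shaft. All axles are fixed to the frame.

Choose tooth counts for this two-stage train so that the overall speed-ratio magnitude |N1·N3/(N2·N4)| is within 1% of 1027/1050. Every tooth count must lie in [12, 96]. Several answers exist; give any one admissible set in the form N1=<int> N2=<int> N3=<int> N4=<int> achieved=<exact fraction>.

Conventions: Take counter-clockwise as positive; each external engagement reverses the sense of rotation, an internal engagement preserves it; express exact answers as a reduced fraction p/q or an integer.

N1=13 N2=14 N3=79 N4=75 achieved=1027/1050

2-stage fixed-axis compound train for ratio 1027/1050
target = 1027/1050 in lowest terms: an exact hit needs N1·N3 = k·1027 and N2·N4 = k·1050 for one integer k, every count in [12, 96]; additionally prefer no 1:1 stage (N1 ≠ N2, N3 ≠ N4)
k = 1: N1·N3 = 1027 = 13·79, N2·N4 = 1050 = 14·75
achieved = 13·79/(14·75) = 1027/1050; |achieved − target| = 0 ≤ 1027/105000 ✓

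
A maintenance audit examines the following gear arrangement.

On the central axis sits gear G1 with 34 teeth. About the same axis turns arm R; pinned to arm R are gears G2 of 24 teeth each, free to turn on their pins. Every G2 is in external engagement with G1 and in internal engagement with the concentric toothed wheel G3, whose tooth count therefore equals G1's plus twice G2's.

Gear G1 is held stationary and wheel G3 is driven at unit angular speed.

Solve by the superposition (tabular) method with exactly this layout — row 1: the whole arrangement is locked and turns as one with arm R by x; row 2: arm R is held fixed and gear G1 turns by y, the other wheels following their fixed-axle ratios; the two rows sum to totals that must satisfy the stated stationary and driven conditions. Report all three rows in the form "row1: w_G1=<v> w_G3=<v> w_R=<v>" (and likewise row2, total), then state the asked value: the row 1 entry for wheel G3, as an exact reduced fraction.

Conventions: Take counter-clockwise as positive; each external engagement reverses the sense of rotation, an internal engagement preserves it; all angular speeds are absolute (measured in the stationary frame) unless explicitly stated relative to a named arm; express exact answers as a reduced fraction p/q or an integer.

class = planetary set [G3 = 34+2·24 = 82; Willis about the carrier]
row 1: whole set turns with the arm by x
superposition row 2 [arm held]: sun y, ring −(34/82)·y, arm 0
boundary: total ω_sun = x + y = 0 and total ω_ring = x − (34/82)·y = 1  ⇒  y = -41/58, x = 41/58
row 2 ring = −(34/82)·(-41/58) = 17/58
totals (row 1 + row 2): sun 41/58 + (-41/58) = 0, ring 41/58 + 17/58 = 1, arm 41/58 + 0 = 41/58
asked cell (row1, ring) = 41/58

row1: w_G1=41/58 w_G3=41/58 w_R=41/58
row2: w_G1=-41/58 w_G3=17/58 w_R=0
total: w_G1=0 w_G3=1 w_R=41/58
asked value: 41/58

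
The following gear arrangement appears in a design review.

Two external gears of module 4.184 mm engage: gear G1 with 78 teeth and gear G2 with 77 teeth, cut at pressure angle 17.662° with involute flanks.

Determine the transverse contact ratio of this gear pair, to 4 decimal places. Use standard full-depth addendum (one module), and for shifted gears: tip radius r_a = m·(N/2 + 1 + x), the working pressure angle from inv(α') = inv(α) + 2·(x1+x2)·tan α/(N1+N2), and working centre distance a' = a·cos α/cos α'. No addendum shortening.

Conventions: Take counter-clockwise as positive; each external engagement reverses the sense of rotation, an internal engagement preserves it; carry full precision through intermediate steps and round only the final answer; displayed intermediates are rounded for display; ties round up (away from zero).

topology: single-mesh involute geometry — m = 4.184, 78T/77T pair
base radii: r_b1 = 155.484359, r_b2 = 153.490970
tip radii: r_a1 = 167.360000, r_a2 = 165.268000
no profile shift: α' = α, a' = a
action lengths: √(r_a1²−r_b1²) = 61.919171, √(r_a2²−r_b2²) = 61.270173
base pitch p_b = π·m·cos α = 12.524834
CR = (61.919171 + 61.270173 − 324.260000·sin 17.66200°)/12.524834 = 1.980743
contact ratio ≈ 1.9807

1.9807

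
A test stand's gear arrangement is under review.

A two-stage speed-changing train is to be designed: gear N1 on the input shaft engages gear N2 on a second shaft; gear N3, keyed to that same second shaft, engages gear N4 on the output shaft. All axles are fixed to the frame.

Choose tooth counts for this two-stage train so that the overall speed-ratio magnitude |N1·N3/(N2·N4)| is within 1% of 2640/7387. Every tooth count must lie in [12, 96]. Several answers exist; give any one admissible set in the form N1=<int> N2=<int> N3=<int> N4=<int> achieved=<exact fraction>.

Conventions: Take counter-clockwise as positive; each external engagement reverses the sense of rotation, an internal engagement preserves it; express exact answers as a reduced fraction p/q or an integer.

2-stage fixed-axis compound train for ratio 2640/7387
target = 2640/7387 in lowest terms: an exact hit needs N1·N3 = k·2640 and N2·N4 = k·7387 for one integer k, every count in [12, 96]; additionally prefer no 1:1 stage (N1 ≠ N2, N3 ≠ N4)
k = 1: N1·N3 = 2640 = 30·88, N2·N4 = 7387 = 83·89
achieved = 30·88/(83·89) = 2640/7387; |achieved − target| = 0 ≤ 132/36935 ✓

N1=30 N2=83 N3=88 N4=89 achieved=2640/7387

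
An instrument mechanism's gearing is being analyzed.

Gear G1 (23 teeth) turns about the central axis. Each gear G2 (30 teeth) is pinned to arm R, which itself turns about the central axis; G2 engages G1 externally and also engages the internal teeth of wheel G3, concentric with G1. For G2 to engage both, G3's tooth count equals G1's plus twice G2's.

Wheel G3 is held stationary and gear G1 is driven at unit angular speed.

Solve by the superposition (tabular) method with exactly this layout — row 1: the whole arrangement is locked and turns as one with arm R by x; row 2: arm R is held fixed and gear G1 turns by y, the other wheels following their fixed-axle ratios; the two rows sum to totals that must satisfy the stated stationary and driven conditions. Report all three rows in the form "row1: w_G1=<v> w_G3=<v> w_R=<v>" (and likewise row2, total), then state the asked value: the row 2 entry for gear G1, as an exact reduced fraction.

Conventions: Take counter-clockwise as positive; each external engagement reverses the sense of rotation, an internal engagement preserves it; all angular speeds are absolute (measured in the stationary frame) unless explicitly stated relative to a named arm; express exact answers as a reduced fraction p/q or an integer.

recognized (axles ride arm R): planetary set, 23/30/83 teeth
superposition row 1 [locked train]: every member turns x
row 2 (arm held, sun turns y): ω_ring = −(23/83)·y, ω_arm = 0
boundary: total ω_ring = x − (23/83)·y = 0 and total ω_sun = x + y = 1  ⇒  y = 83/106, x = 23/106
row 2 ring = −(23/83)·83/106 = -23/106
totals (row 1 + row 2): sun 23/106 + 83/106 = 1, ring 23/106 + (-23/106) = 0, arm 23/106 + 0 = 23/106
asked cell (row2, sun) = 83/106

row1: w_G1=23/106 w_G3=23/106 w_R=23/106
row2: w_G1=83/106 w_G3=-23/106 w_R=0
total: w_G1=1 w_G3=0 w_R=23/106
asked value: 83/106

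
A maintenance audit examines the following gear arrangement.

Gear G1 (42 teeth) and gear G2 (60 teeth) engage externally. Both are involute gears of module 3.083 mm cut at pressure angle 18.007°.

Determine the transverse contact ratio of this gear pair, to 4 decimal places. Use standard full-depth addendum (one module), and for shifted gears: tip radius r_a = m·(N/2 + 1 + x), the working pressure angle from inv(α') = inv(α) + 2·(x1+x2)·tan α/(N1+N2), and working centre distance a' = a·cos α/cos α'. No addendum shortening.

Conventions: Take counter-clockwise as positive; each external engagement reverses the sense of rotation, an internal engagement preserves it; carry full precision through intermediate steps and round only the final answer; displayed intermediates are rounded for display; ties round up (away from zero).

topology: single-mesh involute geometry — m = 3.083, 42T/60T pair
base radii: r_b1 = 61.571807, r_b2 = 87.959725
tip radii: r_a1 = 67.826000, r_a2 = 95.573000
no profile shift: α' = α, a' = a
action lengths: √(r_a1²−r_b1²) = 28.447826, √(r_a2²−r_b2²) = 37.380278
base pitch p_b = π·m·cos α = 9.211121
CR = (28.447826 + 37.380278 − 157.233000·sin 18.00700°)/9.211121 = 1.869714
contact ratio ≈ 1.8697

1.8697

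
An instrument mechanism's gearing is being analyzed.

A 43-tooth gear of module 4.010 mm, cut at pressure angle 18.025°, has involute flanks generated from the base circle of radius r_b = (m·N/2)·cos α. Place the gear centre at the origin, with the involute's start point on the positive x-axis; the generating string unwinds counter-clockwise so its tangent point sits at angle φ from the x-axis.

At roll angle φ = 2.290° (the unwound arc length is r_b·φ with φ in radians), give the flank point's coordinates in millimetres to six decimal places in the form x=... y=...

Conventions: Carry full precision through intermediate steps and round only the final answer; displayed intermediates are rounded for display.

x=82.049161 y=0.001745

class = single-mesh tooth geometry [base-circle involute, m = 4.010, 43T]
pitch radius r_p = m·N/2 = 4.010·43/2 = 86.215000
base radius r_b = r_p·cos α = 86.215000·cos 18.025° = 81.983705
roll angle φ = 2.290° = 0.03996804 rad
x = r_b·(cos φ + φ·sin φ) = 82.049161
y = r_b·(sin φ − φ·cos φ) = 0.001745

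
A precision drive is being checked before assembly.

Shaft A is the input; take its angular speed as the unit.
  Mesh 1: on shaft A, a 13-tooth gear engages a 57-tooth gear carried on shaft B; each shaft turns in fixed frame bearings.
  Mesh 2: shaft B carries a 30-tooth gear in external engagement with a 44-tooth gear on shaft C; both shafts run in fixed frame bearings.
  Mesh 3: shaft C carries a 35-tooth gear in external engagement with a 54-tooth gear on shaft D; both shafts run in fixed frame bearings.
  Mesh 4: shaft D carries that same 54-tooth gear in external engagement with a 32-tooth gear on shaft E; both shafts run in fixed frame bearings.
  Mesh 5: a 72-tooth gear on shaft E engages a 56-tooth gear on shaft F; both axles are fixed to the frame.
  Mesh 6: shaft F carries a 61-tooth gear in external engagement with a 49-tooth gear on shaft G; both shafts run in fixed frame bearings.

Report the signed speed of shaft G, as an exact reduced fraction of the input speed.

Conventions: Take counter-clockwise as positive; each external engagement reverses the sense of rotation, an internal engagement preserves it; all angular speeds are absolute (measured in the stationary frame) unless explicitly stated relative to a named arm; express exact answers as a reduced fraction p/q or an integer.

6-mesh fixed-axis compound train (all bearings frame-fixed)
mesh 1 [13T→57T]: |ω|/ω_in = 1×13/57 = 13/57, sense flips to −
mesh 2 [30T→44T]: |ω|/ω_in = (13/57)×30/44 = 65/418, sense flips to +
mesh 3 [35T→54T]: |ω|/ω_in = (65/418)×35/54 = 2275/22572, sense flips to −
mesh 4 [54T→32T]: |ω|/ω_in = (2275/22572)×54/32 = 2275/13376, sense flips to +
mesh 5 [72T→56T]: |ω|/ω_in = (2275/13376)×72/56 = 2925/13376, sense flips to −
mesh 6 [61T→49T]: |ω|/ω_in = (2925/13376)×61/49 = 178425/655424, sense flips to +
signed output speed (× input speed) = 178425/655424

178425/655424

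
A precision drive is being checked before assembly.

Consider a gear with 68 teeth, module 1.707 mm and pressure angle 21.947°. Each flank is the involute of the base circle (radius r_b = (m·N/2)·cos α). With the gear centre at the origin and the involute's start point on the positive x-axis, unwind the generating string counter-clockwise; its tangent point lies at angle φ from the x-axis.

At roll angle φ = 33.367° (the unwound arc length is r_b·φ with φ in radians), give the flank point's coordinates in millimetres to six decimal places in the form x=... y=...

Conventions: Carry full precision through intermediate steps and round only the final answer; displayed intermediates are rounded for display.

topology: single-mesh involute geometry — m = 1.707, N = 68
pitch radius r_p = m·N/2 = 1.707·68/2 = 58.038000
base radius r_b = r_p·cos α = 58.038000·cos 21.947° = 53.831985
roll angle φ = 33.367° = 0.58236401 rad
x = r_b·(cos φ + φ·sin φ) = 62.200968
y = r_b·(sin φ − φ·cos φ) = 3.425324

x=62.200968 y=3.425324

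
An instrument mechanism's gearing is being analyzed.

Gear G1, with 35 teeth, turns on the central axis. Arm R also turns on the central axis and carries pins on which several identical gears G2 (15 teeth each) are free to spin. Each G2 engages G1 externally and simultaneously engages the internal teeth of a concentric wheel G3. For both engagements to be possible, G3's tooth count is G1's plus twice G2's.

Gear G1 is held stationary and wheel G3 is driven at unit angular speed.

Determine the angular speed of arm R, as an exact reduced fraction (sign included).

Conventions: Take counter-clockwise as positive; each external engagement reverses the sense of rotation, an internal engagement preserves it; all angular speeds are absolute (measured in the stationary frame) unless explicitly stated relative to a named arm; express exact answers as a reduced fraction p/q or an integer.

13/20

recognized (axles ride arm R): planetary set, 35/15/65 teeth
ring teeth: 35 + 2·15 = 65
35(ω_sun−ω_arm) = −65(ω_ring−ω_arm),  ω_sun = 0, ω_ring = 1
35(0−ω_arm) = −65(1−ω_arm)  ⇒  100·ω_arm = 65  ⇒  ω_arm = 13/20
exact speed ratio = 13/20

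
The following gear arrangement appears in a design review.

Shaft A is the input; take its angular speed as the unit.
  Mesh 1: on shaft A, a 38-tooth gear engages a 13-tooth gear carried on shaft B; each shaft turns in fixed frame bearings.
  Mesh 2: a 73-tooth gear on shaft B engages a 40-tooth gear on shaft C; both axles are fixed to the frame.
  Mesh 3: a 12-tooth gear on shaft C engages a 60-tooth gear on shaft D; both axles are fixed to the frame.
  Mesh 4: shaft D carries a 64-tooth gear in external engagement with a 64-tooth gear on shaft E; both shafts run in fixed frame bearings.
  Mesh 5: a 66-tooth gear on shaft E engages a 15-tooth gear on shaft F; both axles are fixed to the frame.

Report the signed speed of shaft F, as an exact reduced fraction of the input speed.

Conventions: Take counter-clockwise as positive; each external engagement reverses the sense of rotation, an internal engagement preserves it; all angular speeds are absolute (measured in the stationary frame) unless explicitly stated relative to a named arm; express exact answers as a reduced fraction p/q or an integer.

5-mesh fixed-axis compound train (all bearings frame-fixed)
mesh 1 [38T→13T]: |ω|/ω_in = 1×38/13 = 38/13, sense flips to −
mesh 2 [73T→40T]: |ω|/ω_in = (38/13)×73/40 = 1387/260, sense flips to +
mesh 3 [12T→60T]: |ω|/ω_in = (1387/260)×12/60 = 1387/1300, sense flips to −
mesh 4 [64T→64T]: |ω|/ω_in = (1387/1300)×64/64 = 1387/1300, sense flips to +
mesh 5 [66T→15T]: |ω|/ω_in = (1387/1300)×66/15 = 15257/3250, sense flips to −
signed output speed (× input speed) = -15257/3250

-15257/3250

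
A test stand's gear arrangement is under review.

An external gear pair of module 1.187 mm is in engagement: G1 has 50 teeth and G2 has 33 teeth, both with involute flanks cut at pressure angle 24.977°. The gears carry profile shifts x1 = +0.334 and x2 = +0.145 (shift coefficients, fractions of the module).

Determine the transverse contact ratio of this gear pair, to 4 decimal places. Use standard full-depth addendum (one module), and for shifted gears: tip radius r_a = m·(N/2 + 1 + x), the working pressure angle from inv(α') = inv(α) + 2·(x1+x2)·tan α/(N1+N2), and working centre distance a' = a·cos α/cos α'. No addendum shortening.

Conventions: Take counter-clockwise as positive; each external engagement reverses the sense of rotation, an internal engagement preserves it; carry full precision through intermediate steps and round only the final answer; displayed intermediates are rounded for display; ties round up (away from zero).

single-mesh involute tooth geometry (50T engaging 33T at module 1.187)
base radii: r_b1 = 26.899716, r_b2 = 17.753812
tip radii: r_a1 = 31.258458, r_a2 = 20.944615
inv(α') = inv(24.977°) + 2·(+0.334+0.145)·tan α/(50+33) = 0.03526471  ⇒  α' = 26.31302°
a' = a·cos α / cos α' = 49.2605·cos 24.977°/cos 26.31302° = 49.815080
action lengths: √(r_a1²−r_b1²) = 15.921573, √(r_a2²−r_b2²) = 11.112112
base pitch p_b = π·m·cos α = 3.380318
CR = (15.921573 + 11.112112 − 49.815080·sin 26.31302°)/3.380318 = 1.464926
contact ratio ≈ 1.4649

1.4649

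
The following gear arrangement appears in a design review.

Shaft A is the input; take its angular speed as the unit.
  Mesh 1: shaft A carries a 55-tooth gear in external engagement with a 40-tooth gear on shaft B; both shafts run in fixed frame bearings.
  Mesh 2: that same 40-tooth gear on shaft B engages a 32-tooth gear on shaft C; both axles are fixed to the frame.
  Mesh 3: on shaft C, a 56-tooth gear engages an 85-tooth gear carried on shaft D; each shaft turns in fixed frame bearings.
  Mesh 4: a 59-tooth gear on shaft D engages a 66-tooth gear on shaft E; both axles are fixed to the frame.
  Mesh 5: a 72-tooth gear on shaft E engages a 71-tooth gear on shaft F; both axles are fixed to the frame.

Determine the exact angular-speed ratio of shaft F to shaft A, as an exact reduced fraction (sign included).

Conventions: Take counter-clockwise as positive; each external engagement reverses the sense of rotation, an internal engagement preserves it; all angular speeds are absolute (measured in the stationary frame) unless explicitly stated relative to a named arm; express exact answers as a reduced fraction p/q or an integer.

-1239/1207

class = fixed-axis compound train [5 meshes; 5 ratios multiply, 5 sense flips]
mesh 1 [55T→40T]: running ratio 11/8, sense −
mesh 2 [40T→32T]: running ratio 55/32, sense +
mesh 3 [56T→85T]: running ratio 77/68, sense −
mesh 4 [59T→66T]: running ratio 413/408, sense +
mesh 5 [72T→71T]: running ratio 1239/1207, sense −
ω_out/ω_in = -1239/1207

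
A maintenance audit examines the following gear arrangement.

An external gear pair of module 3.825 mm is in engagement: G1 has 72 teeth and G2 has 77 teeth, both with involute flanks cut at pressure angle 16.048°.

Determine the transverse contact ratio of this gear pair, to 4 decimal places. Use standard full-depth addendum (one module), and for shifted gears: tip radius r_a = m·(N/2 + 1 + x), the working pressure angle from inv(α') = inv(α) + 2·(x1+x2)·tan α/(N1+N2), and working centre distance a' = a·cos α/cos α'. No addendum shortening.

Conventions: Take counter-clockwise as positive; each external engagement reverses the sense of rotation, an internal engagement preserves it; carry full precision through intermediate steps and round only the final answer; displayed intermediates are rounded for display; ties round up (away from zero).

2.1038

class = single-mesh tooth geometry [involute pair 72T × 77T, m = 3.825]
base radii: r_b1 = 132.333892, r_b2 = 141.523745
tip radii: r_a1 = 141.525000, r_a2 = 151.087500
no profile shift: α' = α, a' = a
action lengths: √(r_a1²−r_b1²) = 50.170377, √(r_a2²−r_b2²) = 52.900493
base pitch p_b = π·m·cos α = 11.548311
CR = (50.170377 + 52.900493 − 284.962500·sin 16.04800°)/11.548311 = 2.103780
contact ratio ≈ 2.1038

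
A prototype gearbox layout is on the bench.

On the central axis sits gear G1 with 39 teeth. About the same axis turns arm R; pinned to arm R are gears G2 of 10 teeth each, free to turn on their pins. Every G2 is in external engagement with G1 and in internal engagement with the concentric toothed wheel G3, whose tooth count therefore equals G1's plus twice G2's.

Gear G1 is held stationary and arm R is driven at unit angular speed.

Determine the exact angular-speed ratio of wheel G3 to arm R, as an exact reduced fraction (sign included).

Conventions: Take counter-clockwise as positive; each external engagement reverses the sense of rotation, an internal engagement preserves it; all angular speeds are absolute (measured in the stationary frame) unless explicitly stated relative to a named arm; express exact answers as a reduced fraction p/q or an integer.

98/59

class = planetary set [G3 = 39+2·10 = 59; Willis about the carrier]
ring teeth: 39 + 2·10 = 59
39(ω_sun−ω_arm) = −59(ω_ring−ω_arm),  ω_sun = 0, ω_arm = 1
ω_ring = 1 − (39/59)(0−1) = 98/59
ω_out/ω_in = 98/59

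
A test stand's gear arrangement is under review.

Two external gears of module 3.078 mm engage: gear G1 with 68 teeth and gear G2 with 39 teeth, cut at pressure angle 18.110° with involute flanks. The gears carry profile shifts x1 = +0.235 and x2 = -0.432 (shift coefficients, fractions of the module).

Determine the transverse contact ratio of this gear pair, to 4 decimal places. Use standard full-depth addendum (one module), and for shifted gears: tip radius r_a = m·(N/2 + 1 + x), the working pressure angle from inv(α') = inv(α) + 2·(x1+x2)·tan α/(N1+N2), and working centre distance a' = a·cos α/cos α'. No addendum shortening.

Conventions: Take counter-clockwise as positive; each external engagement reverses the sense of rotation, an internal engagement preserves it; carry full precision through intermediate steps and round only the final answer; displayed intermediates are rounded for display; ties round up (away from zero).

1.9307

class = single-mesh tooth geometry [involute pair 68T × 39T, m = 3.078]
base radii: r_b1 = 99.467696, r_b2 = 57.047649
tip radii: r_a1 = 108.453330, r_a2 = 61.769304
inv(α') = inv(18.110°) + 2·(+0.235-0.432)·tan α/(68+39) = 0.00976019  ⇒  α' = 17.43869°
a' = a·cos α / cos α' = 164.6730·cos 18.110°/cos 17.43869° = 164.055643
action lengths: √(r_a1²−r_b1²) = 43.223861, √(r_a2²−r_b2²) = 23.685705
base pitch p_b = π·m·cos α = 9.190794
CR = (43.223861 + 23.685705 − 164.055643·sin 17.43869°)/9.190794 = 1.930686
contact ratio ≈ 1.9307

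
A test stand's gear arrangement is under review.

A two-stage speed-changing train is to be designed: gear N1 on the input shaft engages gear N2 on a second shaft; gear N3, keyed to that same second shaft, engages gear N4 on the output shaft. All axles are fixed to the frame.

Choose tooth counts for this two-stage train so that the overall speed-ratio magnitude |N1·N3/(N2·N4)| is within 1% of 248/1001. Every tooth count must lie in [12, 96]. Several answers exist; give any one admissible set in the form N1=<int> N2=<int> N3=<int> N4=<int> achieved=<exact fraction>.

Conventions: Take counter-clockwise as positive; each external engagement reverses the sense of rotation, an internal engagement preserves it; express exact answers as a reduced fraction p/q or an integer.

design class (target 248/1001): fixed-axis compound train
target = 248/1001 in lowest terms: an exact hit needs N1·N3 = k·248 and N2·N4 = k·1001 for one integer k, every count in [12, 96]; additionally prefer no 1:1 stage (N1 ≠ N2, N3 ≠ N4)
k = 1: no 1:1-free in-range split of k·248 and k·1001 into factor pairs; take k = 2
k = 2: N1·N3 = 496 = 16·31, N2·N4 = 2002 = 22·91
achieved = 16·31/(22·91) = 248/1001; |achieved − target| = 0 ≤ 62/25025 ✓

N1=16 N2=22 N3=31 N4=91 achieved=248/1001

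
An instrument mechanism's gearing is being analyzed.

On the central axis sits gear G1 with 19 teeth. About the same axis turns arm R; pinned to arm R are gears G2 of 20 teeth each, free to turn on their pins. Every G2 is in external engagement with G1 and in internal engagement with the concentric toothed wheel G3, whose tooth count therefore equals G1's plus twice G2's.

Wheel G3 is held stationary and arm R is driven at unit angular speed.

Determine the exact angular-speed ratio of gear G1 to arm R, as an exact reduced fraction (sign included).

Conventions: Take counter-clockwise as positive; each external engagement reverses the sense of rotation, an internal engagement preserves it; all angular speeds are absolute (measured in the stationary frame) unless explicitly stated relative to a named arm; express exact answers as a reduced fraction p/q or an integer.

planetary set (19T centre, 20T on arm, 59T internal) — Willis relation
ring teeth: 19 + 2·20 = 59
19(ω_sun−ω_arm) = −59(ω_ring−ω_arm),  ω_ring = 0, ω_arm = 1
ω_sun = 1 − (59/19)(0−1) = 78/19
ω_out/ω_in = 78/19

78/19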